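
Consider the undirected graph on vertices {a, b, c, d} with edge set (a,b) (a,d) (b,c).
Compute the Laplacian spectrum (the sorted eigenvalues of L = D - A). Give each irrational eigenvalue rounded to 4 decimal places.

[0, 0.5858, 2, 3.4142]

Each diagonal entry of L is the vertex degree and each off-diagonal entry is -1 where an edge is present, 0 otherwise; in the order [a, b, c, d] the diagonal is [2, 2, 1, 1]. Since every row of L sums to 0, the all-ones vector is in the kernel and 0 is an eigenvalue. By the matrix-tree theorem the graph has (1/4) * product of the nonzero eigenvalues = 1 spanning tree.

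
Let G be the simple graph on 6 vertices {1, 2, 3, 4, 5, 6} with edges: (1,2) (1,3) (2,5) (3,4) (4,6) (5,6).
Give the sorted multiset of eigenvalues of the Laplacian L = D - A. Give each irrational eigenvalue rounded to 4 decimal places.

[0, 1, 1, 3, 3, 4]

Each diagonal entry of L is the vertex degree and each off-diagonal entry is -1 where an edge is present, 0 otherwise; in the order [1, 2, 3, 4, 5, 6] the diagonal is [2, 2, 2, 2, 2, 2]. The multiplicity of 0 as a Laplacian eigenvalue equals the number of connected components. The single zero eigenvalue shows the graph is connected.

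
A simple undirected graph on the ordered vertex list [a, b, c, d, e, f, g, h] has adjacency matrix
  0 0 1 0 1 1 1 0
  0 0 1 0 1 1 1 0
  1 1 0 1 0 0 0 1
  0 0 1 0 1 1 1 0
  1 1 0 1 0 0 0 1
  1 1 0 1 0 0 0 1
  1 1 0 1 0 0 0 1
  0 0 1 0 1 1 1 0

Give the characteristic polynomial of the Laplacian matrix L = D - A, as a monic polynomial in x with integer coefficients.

x^8 - 32x^7 + 432x^6 - 3200x^5 + 14080x^4 - 36864x^3 + 53248x^2 - 32768x

Reading degrees in the order [a, b, c, d, e, f, g, h] gives [4, 4, 4, 4, 4, 4, 4, 4]; set D = diag(4, 4, 4, 4, 4, 4, 4, 4) and form L = D - A. The eigenvalues of L are [0, 4, 4, 4, 4, 4, 4, 8]; the characteristic polynomial is the product of (x - lambda_i), which multiplies out to x^8 - 32x^7 + 432x^6 - 3200x^5 + 14080x^4 - 36864x^3 + 53248x^2 - 32768x. Since p(0) = det(-L) = 0, x divides p(x).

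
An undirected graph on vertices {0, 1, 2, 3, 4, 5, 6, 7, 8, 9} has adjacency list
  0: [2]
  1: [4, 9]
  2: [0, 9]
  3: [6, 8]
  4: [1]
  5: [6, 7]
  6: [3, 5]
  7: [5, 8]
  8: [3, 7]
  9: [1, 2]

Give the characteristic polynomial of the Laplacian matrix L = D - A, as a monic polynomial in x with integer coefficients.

Each diagonal entry of L is the vertex degree and each off-diagonal entry is -1 where an edge is present, 0 otherwise; in the order [0, 1, 2, 3, 4, 5, 6, 7, 8, 9] the diagonal is [1, 2, 2, 2, 1, 2, 2, 2, 2, 2]. Computing det(xI - L) by cofactor expansion (or equivalently via sum-over-permutations) gives x^10 - 18x^9 + 136x^8 - 560x^7 + 1365x^6 - 2000x^5 + 1700x^4 - 750x^3 + 125x^2. The constant term is 0 because L is singular (the all-ones vector lies in its kernel).

x^10 - 18x^9 + 136x^8 - 560x^7 + 1365x^6 - 2000x^5 + 1700x^4 - 750x^3 + 125x^2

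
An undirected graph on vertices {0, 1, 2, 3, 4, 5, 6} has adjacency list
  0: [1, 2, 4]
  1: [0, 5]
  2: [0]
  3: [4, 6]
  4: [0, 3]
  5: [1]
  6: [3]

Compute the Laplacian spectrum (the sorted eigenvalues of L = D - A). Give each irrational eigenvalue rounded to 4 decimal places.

[0, 0.2603, 0.6262, 1.4055, 2.2742, 3.0996, 4.3342]

Reading degrees in the order [0, 1, 2, 3, 4, 5, 6] gives [3, 2, 1, 2, 2, 1, 1]; set D = diag(3, 2, 1, 2, 2, 1, 1) and form L = D - A. Diagonalising L (or applying a numerical eigensolver to the 7x7 matrix) gives the spectrum above. The single zero eigenvalue shows the graph is connected. There is one zero in the spectrum, matching the 1 component.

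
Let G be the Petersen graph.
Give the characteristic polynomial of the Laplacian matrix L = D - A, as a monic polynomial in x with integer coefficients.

x^10 - 30x^9 + 390x^8 - 2880x^7 + 13305x^6 - 39882x^5 + 77640x^4 - 94800x^3 + 66000x^2 - 20000x

The graph has 10 vertices and degree multiset [3, 3, 3, 3, 3, 3, 3, 3, 3, 3]; D is the diagonal matrix of degrees and L = D - A. Computing det(xI - L) by cofactor expansion (or equivalently via sum-over-permutations) gives x^10 - 30x^9 + 390x^8 - 2880x^7 + 13305x^6 - 39882x^5 + 77640x^4 - 94800x^3 + 66000x^2 - 20000x. The coefficient of x^9 equals -trace(L) = -30, matching the sum of degrees. By the matrix-tree theorem the graph has (1/10) * product of the nonzero eigenvalues = 2000 spanning trees.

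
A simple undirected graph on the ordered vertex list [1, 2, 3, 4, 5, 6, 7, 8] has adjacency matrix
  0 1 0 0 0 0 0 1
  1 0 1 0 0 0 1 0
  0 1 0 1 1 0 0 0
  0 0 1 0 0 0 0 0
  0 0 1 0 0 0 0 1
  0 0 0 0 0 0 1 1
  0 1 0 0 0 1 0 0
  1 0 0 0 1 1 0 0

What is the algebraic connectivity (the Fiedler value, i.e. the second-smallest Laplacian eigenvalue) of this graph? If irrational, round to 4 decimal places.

Each diagonal entry of L is the vertex degree and each off-diagonal entry is -1 where an edge is present, 0 otherwise; in the order [1, 2, 3, 4, 5, 6, 7, 8] the diagonal is [2, 3, 3, 1, 2, 2, 2, 3]. Computing the eigenvalues of L and sorting gives [0, 0.5858, 1.2679, 1.5858, 2, 3.4142, 4.4142, 4.7321]. The Fiedler value lambda_2 = 0.5858 is strictly positive, so the graph is connected. By the matrix-tree theorem the graph has (1/8) * product of the nonzero eigenvalues = 21 spanning trees.

0.5858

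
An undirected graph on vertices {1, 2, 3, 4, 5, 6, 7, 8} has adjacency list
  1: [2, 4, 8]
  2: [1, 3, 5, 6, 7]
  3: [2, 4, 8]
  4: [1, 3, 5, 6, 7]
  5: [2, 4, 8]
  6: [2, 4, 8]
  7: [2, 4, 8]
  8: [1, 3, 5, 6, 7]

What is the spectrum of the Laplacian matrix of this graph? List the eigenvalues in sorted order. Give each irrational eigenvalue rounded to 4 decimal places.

[0, 3, 3, 3, 3, 5, 5, 8]

Each diagonal entry of L is the vertex degree and each off-diagonal entry is -1 where an edge is present, 0 otherwise; in the order [1, 2, 3, 4, 5, 6, 7, 8] the diagonal is [3, 5, 3, 5, 3, 3, 3, 5]. The multiplicity of 0 as a Laplacian eigenvalue equals the number of connected components. The single zero eigenvalue shows the graph is connected. By the matrix-tree theorem the graph has (1/8) * product of the nonzero eigenvalues = 2025 spanning trees. The largest eigenvalue, 8, is at most the vertex count 8.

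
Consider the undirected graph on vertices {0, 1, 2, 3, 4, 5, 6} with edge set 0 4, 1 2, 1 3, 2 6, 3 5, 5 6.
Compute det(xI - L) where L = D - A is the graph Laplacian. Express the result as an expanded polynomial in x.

Reading degrees in the order [0, 1, 2, 3, 4, 5, 6] gives [1, 2, 2, 2, 1, 2, 2]; set D = diag(1, 2, 2, 2, 1, 2, 2) and form L = D - A. L has integer entries, so p(x) = det(xI - L) has integer coefficients. Expanding the determinant yields x^7 - 12x^6 + 55x^5 - 120x^4 + 125x^3 - 50x^2. The coefficient of x^6 equals -trace(L) = -12, matching the sum of degrees. The eigenvalues sum to 12, which equals trace(L) = 2|E|. There are 2 zeros in the spectrum, matching the 2 components.

x^7 - 12x^6 + 55x^5 - 120x^4 + 125x^3 - 50x^2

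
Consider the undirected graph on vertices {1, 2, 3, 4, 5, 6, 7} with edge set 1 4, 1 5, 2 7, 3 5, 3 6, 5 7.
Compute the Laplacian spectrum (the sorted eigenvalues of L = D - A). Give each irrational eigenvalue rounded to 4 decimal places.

[0, 0.3820, 0.3820, 1.5858, 2.6180, 2.6180, 4.4142]

Reading degrees in the order [1, 2, 3, 4, 5, 6, 7] gives [2, 1, 2, 1, 3, 1, 2]; set D = diag(2, 1, 2, 1, 3, 1, 2) and form L = D - A. Since every row of L sums to 0, the all-ones vector is in the kernel and 0 is an eigenvalue. By the matrix-tree theorem the graph has (1/7) * product of the nonzero eigenvalues = 1 spanning tree.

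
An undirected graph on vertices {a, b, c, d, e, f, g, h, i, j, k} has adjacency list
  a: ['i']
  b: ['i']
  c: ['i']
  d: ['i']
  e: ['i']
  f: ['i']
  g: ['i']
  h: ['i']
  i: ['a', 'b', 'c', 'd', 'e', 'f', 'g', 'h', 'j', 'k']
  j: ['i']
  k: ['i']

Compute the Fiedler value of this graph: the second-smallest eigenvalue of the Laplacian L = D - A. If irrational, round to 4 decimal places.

Each diagonal entry of L is the vertex degree and each off-diagonal entry is -1 where an edge is present, 0 otherwise; in the order [a, b, c, d, e, f, g, h, i, j, k] the diagonal is [1, 1, 1, 1, 1, 1, 1, 1, 10, 1, 1]. Computing the eigenvalues of L and sorting gives [0, 1, 1, 1, 1, 1, 1, 1, 1, 1, 11]. The Fiedler value lambda_2 = 1 is strictly positive, so the graph is connected. There is one zero in the spectrum, matching the 1 component. The largest eigenvalue, 11, is at most the vertex count 11.

1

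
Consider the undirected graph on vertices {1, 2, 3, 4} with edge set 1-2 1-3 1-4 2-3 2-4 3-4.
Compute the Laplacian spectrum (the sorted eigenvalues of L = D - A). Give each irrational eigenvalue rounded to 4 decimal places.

With the vertex order [1, 2, 3, 4], the degrees are [3, 3, 3, 3], giving D = diag(3, 3, 3, 3) and L = D - A. The multiplicity of 0 as a Laplacian eigenvalue equals the number of connected components. The eigenvalues sum to 12, which equals trace(L) = 2|E|. The largest eigenvalue, 4, is at most the vertex count 4.

[0, 4, 4, 4]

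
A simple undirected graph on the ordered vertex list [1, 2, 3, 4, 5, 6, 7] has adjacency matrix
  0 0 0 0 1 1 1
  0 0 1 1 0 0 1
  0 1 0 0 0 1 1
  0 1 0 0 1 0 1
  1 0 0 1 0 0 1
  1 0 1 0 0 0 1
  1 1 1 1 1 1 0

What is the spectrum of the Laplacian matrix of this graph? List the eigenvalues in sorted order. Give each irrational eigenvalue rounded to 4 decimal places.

Reading degrees in the order [1, 2, 3, 4, 5, 6, 7] gives [3, 3, 3, 3, 3, 3, 6]; set D = diag(3, 3, 3, 3, 3, 3, 6) and form L = D - A. The multiplicity of 0 as a Laplacian eigenvalue equals the number of connected components. The single zero eigenvalue shows the graph is connected. The largest eigenvalue, 7, is at most the vertex count 7. There is one zero in the spectrum, matching the 1 component.

[0, 2, 2, 4, 4, 5, 7]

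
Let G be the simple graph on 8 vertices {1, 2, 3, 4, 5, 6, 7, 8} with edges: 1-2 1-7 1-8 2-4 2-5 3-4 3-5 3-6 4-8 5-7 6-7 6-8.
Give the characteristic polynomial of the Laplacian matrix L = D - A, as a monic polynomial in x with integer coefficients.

x^8 - 24x^7 + 240x^6 - 1296x^5 + 4080x^4 - 7488x^3 + 7424x^2 - 3072x

With the vertex order [1, 2, 3, 4, 5, 6, 7, 8], the degrees are [3, 3, 3, 3, 3, 3, 3, 3], giving D = diag(3, 3, 3, 3, 3, 3, 3, 3) and L = D - A. The eigenvalues of L are [0, 2, 2, 2, 4, 4, 4, 6]; the characteristic polynomial is the product of (x - lambda_i), which multiplies out to x^8 - 24x^7 + 240x^6 - 1296x^5 + 4080x^4 - 7488x^3 + 7424x^2 - 3072x. The coefficient of x^7 equals -trace(L) = -24, matching the sum of degrees. By the matrix-tree theorem the graph has (1/8) * product of the nonzero eigenvalues = 384 spanning trees.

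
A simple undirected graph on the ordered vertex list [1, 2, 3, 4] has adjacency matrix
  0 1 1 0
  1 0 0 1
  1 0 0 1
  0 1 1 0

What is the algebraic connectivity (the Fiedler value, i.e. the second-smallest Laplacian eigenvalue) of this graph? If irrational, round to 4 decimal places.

2

With the vertex order [1, 2, 3, 4], the degrees are [2, 2, 2, 2], giving D = diag(2, 2, 2, 2) and L = D - A. The sorted Laplacian eigenvalues are [0, 2, 2, 4]; the algebraic connectivity is the second entry, 2. The eigenvalues sum to 8, which equals trace(L) = 2|E|. The largest eigenvalue, 4, is at most the vertex count 4.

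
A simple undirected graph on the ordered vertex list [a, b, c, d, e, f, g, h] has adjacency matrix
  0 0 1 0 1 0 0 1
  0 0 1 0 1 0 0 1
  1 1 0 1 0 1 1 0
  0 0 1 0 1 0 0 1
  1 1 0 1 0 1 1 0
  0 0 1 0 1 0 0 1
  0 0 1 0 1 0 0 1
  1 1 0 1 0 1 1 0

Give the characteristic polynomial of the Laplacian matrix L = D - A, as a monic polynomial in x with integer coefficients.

x^8 - 30x^7 + 375x^6 - 2540x^5 + 10095x^4 - 23598x^3 + 30105x^2 - 16200x

Each diagonal entry of L is the vertex degree and each off-diagonal entry is -1 where an edge is present, 0 otherwise; in the order [a, b, c, d, e, f, g, h] the diagonal is [3, 3, 5, 3, 5, 3, 3, 5]. The eigenvalues of L are [0, 3, 3, 3, 3, 5, 5, 8]; the characteristic polynomial is the product of (x - lambda_i), which multiplies out to x^8 - 30x^7 + 375x^6 - 2540x^5 + 10095x^4 - 23598x^3 + 30105x^2 - 16200x. The constant term is 0 because L is singular (the all-ones vector lies in its kernel).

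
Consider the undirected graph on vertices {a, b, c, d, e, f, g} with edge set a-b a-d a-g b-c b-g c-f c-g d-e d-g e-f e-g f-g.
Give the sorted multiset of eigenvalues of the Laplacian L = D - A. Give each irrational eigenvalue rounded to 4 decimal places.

[0, 2, 2, 4, 4, 5, 7]

Each diagonal entry of L is the vertex degree and each off-diagonal entry is -1 where an edge is present, 0 otherwise; in the order [a, b, c, d, e, f, g] the diagonal is [3, 3, 3, 3, 3, 3, 6]. Since every row of L sums to 0, the all-ones vector is in the kernel and 0 is an eigenvalue. The single zero eigenvalue shows the graph is connected. There is one zero in the spectrum, matching the 1 component.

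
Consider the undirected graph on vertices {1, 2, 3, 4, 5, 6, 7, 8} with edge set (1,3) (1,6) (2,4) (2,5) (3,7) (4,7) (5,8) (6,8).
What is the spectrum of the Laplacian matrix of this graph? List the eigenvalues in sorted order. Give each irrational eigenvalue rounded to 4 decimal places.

[0, 0.5858, 0.5858, 2, 2, 3.4142, 3.4142, 4]

Reading degrees in the order [1, 2, 3, 4, 5, 6, 7, 8] gives [2, 2, 2, 2, 2, 2, 2, 2]; set D = diag(2, 2, 2, 2, 2, 2, 2, 2) and form L = D - A. Diagonalising L (or applying a numerical eigensolver to the 8x8 matrix) gives the spectrum above. By the matrix-tree theorem the graph has (1/8) * product of the nonzero eigenvalues = 8 spanning trees.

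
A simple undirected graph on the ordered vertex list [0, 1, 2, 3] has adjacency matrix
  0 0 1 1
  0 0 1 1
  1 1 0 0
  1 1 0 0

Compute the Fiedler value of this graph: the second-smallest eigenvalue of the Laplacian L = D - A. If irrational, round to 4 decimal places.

2

Reading degrees in the order [0, 1, 2, 3] gives [2, 2, 2, 2]; set D = diag(2, 2, 2, 2) and form L = D - A. The smallest Laplacian eigenvalue is always 0. The next one, lambda_2 = 2, measures how hard the graph is to disconnect: larger values mean better connectivity. There is one zero in the spectrum, matching the 1 component.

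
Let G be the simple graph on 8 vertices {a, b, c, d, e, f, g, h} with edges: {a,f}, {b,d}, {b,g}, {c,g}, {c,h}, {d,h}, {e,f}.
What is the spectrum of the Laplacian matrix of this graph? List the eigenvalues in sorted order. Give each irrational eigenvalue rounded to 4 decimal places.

[0, 0, 1, 1.3820, 1.3820, 3, 3.6180, 3.6180]

Reading degrees in the order [a, b, c, d, e, f, g, h] gives [1, 2, 2, 2, 1, 2, 2, 2]; set D = diag(1, 2, 2, 2, 1, 2, 2, 2) and form L = D - A. The multiplicity of 0 as a Laplacian eigenvalue equals the number of connected components. The 2 zero eigenvalues correspond to the 2 connected components. The largest eigenvalue, 3.6180, is at most the vertex count 8. The eigenvalues sum to 14, which equals trace(L) = 2|E|.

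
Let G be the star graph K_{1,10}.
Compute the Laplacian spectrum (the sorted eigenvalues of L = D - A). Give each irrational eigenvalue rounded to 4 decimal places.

The graph has 11 vertices and degree multiset [10, 1, 1, 1, 1, 1, 1, 1, 1, 1, 1]; D is the diagonal matrix of degrees and L = D - A. The multiplicity of 0 as a Laplacian eigenvalue equals the number of connected components. The eigenvalues sum to 20, which equals trace(L) = 2|E|. The largest eigenvalue, 11, is at most the vertex count 11.

[0, 1, 1, 1, 1, 1, 1, 1, 1, 1, 11]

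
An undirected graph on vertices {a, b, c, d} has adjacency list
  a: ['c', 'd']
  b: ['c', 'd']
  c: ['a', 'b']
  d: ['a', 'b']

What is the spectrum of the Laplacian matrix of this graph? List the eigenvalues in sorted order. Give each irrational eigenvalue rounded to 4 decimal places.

[0, 2, 2, 4]

Each diagonal entry of L is the vertex degree and each off-diagonal entry is -1 where an edge is present, 0 otherwise; in the order [a, b, c, d] the diagonal is [2, 2, 2, 2]. Diagonalising L (or applying a numerical eigensolver to the 4x4 matrix) gives the spectrum above. The single zero eigenvalue shows the graph is connected. The eigenvalues sum to 8, which equals trace(L) = 2|E|. The largest eigenvalue, 4, is at most the vertex count 4.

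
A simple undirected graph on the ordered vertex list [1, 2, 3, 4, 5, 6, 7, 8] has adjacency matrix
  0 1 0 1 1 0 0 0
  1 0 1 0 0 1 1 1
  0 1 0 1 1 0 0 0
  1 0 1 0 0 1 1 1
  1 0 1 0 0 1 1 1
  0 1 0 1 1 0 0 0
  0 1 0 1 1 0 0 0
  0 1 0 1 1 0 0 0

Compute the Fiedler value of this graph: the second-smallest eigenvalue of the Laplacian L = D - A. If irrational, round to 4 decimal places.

Each diagonal entry of L is the vertex degree and each off-diagonal entry is -1 where an edge is present, 0 otherwise; in the order [1, 2, 3, 4, 5, 6, 7, 8] the diagonal is [3, 5, 3, 5, 5, 3, 3, 3]. The sorted Laplacian eigenvalues are [0, 3, 3, 3, 3, 5, 5, 8]; the algebraic connectivity is the second entry, 3. By the matrix-tree theorem the graph has (1/8) * product of the nonzero eigenvalues = 2025 spanning trees.

3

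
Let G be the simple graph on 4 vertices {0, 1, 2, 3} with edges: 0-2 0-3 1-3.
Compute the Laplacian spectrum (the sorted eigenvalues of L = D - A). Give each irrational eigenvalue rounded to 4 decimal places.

[0, 0.5858, 2, 3.4142]

Reading degrees in the order [0, 1, 2, 3] gives [2, 1, 1, 2]; set D = diag(2, 1, 1, 2) and form L = D - A. Diagonalising L (or applying a numerical eigensolver to the 4x4 matrix) gives the spectrum above.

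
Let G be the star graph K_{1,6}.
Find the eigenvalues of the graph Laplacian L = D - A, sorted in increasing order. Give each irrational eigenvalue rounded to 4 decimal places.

The graph has 7 vertices and degree multiset [6, 1, 1, 1, 1, 1, 1]; D is the diagonal matrix of degrees and L = D - A. The multiplicity of 0 as a Laplacian eigenvalue equals the number of connected components. The single zero eigenvalue shows the graph is connected. The eigenvalues sum to 12, which equals trace(L) = 2|E|.

[0, 1, 1, 1, 1, 1, 7]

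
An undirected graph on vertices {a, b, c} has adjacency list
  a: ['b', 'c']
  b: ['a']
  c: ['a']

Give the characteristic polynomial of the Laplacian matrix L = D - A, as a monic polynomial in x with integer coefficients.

x^3 - 4x^2 + 3x

Reading degrees in the order [a, b, c] gives [2, 1, 1]; set D = diag(2, 1, 1) and form L = D - A. The eigenvalues of L are [0, 1, 3]; the characteristic polynomial is the product of (x - lambda_i), which multiplies out to x^3 - 4x^2 + 3x. The coefficient of x^2 equals -trace(L) = -4, matching the sum of degrees. The largest eigenvalue, 3, is at most the vertex count 3.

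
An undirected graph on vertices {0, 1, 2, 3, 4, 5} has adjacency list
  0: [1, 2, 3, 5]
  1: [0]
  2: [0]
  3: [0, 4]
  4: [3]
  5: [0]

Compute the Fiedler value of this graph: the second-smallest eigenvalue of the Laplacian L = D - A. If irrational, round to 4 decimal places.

With the vertex order [0, 1, 2, 3, 4, 5], the degrees are [4, 1, 1, 2, 1, 1], giving D = diag(4, 1, 1, 2, 1, 1) and L = D - A. The sorted Laplacian eigenvalues are [0, 0.4859, 1, 1, 2.4280, 5.0861]; the algebraic connectivity is the second entry, 0.4859. The largest eigenvalue, 5.0861, is at most the vertex count 6. There is one zero in the spectrum, matching the 1 component.

0.4859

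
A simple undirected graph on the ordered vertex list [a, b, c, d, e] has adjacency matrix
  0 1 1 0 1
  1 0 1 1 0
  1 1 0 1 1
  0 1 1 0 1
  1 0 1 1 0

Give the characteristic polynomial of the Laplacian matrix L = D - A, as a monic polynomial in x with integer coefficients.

x^5 - 16x^4 + 94x^3 - 240x^2 + 225x

Reading degrees in the order [a, b, c, d, e] gives [3, 3, 4, 3, 3]; set D = diag(3, 3, 4, 3, 3) and form L = D - A. The eigenvalues of L are [0, 3, 3, 5, 5]; the characteristic polynomial is the product of (x - lambda_i), which multiplies out to x^5 - 16x^4 + 94x^3 - 240x^2 + 225x. The constant term is 0 because L is singular (the all-ones vector lies in its kernel). The eigenvalues sum to 16, which equals trace(L) = 2|E|. There is one zero in the spectrum, matching the 1 component.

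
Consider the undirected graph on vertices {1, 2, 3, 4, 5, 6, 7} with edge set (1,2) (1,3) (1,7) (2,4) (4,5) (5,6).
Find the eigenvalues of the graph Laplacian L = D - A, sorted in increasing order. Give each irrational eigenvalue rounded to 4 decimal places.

Each diagonal entry of L is the vertex degree and each off-diagonal entry is -1 where an edge is present, 0 otherwise; in the order [1, 2, 3, 4, 5, 6, 7] the diagonal is [3, 2, 1, 2, 2, 1, 1]. Since every row of L sums to 0, the all-ones vector is in the kernel and 0 is an eigenvalue. By the matrix-tree theorem the graph has (1/7) * product of the nonzero eigenvalues = 1 spanning tree.

[0, 0.2254, 1, 1, 2.1859, 3.3604, 4.2283]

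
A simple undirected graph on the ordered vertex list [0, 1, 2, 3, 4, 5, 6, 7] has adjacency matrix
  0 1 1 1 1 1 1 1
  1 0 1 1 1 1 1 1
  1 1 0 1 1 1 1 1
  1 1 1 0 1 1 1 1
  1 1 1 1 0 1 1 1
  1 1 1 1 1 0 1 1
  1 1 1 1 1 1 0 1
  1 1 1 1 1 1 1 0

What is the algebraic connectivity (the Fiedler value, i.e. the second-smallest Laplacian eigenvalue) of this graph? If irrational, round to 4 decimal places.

With the vertex order [0, 1, 2, 3, 4, 5, 6, 7], the degrees are [7, 7, 7, 7, 7, 7, 7, 7], giving D = diag(7, 7, 7, 7, 7, 7, 7, 7) and L = D - A. Computing the eigenvalues of L and sorting gives [0, 8, 8, 8, 8, 8, 8, 8]. The Fiedler value lambda_2 = 8 is strictly positive, so the graph is connected. The eigenvalues sum to 56, which equals trace(L) = 2|E|.

8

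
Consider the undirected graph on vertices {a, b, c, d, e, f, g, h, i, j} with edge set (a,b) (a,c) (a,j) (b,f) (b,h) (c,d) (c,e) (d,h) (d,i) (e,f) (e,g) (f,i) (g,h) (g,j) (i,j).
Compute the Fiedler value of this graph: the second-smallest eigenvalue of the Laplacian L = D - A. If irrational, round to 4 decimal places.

2

Reading degrees in the order [a, b, c, d, e, f, g, h, i, j] gives [3, 3, 3, 3, 3, 3, 3, 3, 3, 3]; set D = diag(3, 3, 3, 3, 3, 3, 3, 3, 3, 3) and form L = D - A. The sorted Laplacian eigenvalues are [0, 2, 2, 2, 2, 2, 5, 5, 5, 5]; the algebraic connectivity is the second entry, 2. There is one zero in the spectrum, matching the 1 component.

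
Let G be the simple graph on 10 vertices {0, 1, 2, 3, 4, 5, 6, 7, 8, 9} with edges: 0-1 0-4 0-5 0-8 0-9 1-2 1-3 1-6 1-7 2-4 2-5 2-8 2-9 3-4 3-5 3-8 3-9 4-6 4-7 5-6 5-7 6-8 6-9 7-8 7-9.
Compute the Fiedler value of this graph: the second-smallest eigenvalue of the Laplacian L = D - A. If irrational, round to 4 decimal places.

Each diagonal entry of L is the vertex degree and each off-diagonal entry is -1 where an edge is present, 0 otherwise; in the order [0, 1, 2, 3, 4, 5, 6, 7, 8, 9] the diagonal is [5, 5, 5, 5, 5, 5, 5, 5, 5, 5]. The smallest Laplacian eigenvalue is always 0. The next one, lambda_2 = 5, measures how hard the graph is to disconnect: larger values mean better connectivity. There is one zero in the spectrum, matching the 1 component.

5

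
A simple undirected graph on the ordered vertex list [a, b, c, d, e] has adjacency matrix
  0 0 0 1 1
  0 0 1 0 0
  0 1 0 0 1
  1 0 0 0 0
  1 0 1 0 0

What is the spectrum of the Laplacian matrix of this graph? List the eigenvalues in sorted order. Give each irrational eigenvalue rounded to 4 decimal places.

[0, 0.3820, 1.3820, 2.6180, 3.6180]

Reading degrees in the order [a, b, c, d, e] gives [2, 1, 2, 1, 2]; set D = diag(2, 1, 2, 1, 2) and form L = D - A. The multiplicity of 0 as a Laplacian eigenvalue equals the number of connected components. The largest eigenvalue, 3.6180, is at most the vertex count 5.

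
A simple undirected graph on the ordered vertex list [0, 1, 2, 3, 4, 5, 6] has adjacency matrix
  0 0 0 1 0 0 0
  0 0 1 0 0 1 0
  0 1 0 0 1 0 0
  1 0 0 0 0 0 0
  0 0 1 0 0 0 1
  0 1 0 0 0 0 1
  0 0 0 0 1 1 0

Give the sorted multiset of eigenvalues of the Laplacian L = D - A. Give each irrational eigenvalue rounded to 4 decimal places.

Reading degrees in the order [0, 1, 2, 3, 4, 5, 6] gives [1, 2, 2, 1, 2, 2, 2]; set D = diag(1, 2, 2, 1, 2, 2, 2) and form L = D - A. L is symmetric positive semidefinite, so every eigenvalue is real and nonnegative. The 2 zero eigenvalues correspond to the 2 connected components. The largest eigenvalue, 3.6180, is at most the vertex count 7. The eigenvalues sum to 12, which equals trace(L) = 2|E|.

[0, 0, 1.3820, 1.3820, 2, 3.6180, 3.6180]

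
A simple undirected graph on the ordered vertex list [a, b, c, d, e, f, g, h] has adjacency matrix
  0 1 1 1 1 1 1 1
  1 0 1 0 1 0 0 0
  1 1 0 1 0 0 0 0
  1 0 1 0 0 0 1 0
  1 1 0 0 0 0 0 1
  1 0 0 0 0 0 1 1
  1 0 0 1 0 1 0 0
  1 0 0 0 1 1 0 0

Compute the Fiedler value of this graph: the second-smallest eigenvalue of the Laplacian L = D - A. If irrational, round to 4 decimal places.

1.7530

Each diagonal entry of L is the vertex degree and each off-diagonal entry is -1 where an edge is present, 0 otherwise; in the order [a, b, c, d, e, f, g, h] the diagonal is [7, 3, 3, 3, 3, 3, 3, 3]. Computing the eigenvalues of L and sorting gives [0, 1.7530, 1.7530, 3.4450, 3.4450, 4.8019, 4.8019, 8]. The Fiedler value lambda_2 = 1.7530 is strictly positive, so the graph is connected. The largest eigenvalue, 8, is at most the vertex count 8.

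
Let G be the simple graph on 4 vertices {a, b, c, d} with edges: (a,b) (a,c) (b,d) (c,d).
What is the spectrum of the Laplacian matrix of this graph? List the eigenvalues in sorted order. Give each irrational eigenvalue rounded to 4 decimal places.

With the vertex order [a, b, c, d], the degrees are [2, 2, 2, 2], giving D = diag(2, 2, 2, 2) and L = D - A. Since every row of L sums to 0, the all-ones vector is in the kernel and 0 is an eigenvalue. The largest eigenvalue, 4, is at most the vertex count 4. By the matrix-tree theorem the graph has (1/4) * product of the nonzero eigenvalues = 4 spanning trees.

[0, 2, 2, 4]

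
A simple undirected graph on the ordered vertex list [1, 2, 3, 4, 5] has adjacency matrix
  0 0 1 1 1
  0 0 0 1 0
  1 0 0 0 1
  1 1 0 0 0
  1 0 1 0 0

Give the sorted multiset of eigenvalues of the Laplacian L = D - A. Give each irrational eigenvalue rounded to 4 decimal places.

Reading degrees in the order [1, 2, 3, 4, 5] gives [3, 1, 2, 2, 2]; set D = diag(3, 1, 2, 2, 2) and form L = D - A. L is symmetric positive semidefinite, so every eigenvalue is real and nonnegative. The largest eigenvalue, 4.1701, is at most the vertex count 5. The eigenvalues sum to 10, which equals trace(L) = 2|E|.

[0, 0.5188, 2.3111, 3, 4.1701]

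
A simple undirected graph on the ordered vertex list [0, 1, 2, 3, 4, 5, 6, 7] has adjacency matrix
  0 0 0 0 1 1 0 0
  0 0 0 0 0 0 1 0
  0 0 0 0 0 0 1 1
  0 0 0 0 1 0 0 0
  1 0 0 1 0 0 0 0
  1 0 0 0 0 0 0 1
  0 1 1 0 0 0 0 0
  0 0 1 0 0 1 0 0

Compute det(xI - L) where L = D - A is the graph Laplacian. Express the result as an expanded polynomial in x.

x^8 - 14x^7 + 78x^6 - 220x^5 + 330x^4 - 252x^3 + 84x^2 - 8x

Each diagonal entry of L is the vertex degree and each off-diagonal entry is -1 where an edge is present, 0 otherwise; in the order [0, 1, 2, 3, 4, 5, 6, 7] the diagonal is [2, 1, 2, 1, 2, 2, 2, 2]. L has integer entries, so p(x) = det(xI - L) has integer coefficients. Expanding the determinant yields x^8 - 14x^7 + 78x^6 - 220x^5 + 330x^4 - 252x^3 + 84x^2 - 8x. The constant term is 0 because L is singular (the all-ones vector lies in its kernel).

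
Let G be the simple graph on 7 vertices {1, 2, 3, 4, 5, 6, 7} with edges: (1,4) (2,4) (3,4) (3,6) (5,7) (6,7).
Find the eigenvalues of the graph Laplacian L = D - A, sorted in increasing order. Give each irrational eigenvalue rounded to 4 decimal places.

[0, 0.2254, 1, 1, 2.1859, 3.3604, 4.2283]

With the vertex order [1, 2, 3, 4, 5, 6, 7], the degrees are [1, 1, 2, 3, 1, 2, 2], giving D = diag(1, 1, 2, 3, 1, 2, 2) and L = D - A. The multiplicity of 0 as a Laplacian eigenvalue equals the number of connected components. The eigenvalues sum to 12, which equals trace(L) = 2|E|.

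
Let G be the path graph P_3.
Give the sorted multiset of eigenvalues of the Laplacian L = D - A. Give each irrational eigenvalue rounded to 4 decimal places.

The graph has 3 vertices and degree multiset [2, 1, 1]; D is the diagonal matrix of degrees and L = D - A. L is symmetric positive semidefinite, so every eigenvalue is real and nonnegative.

[0, 1, 3]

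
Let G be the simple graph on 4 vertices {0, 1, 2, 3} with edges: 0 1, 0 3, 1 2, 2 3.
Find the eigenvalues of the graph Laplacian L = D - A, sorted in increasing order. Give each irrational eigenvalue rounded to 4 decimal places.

Each diagonal entry of L is the vertex degree and each off-diagonal entry is -1 where an edge is present, 0 otherwise; in the order [0, 1, 2, 3] the diagonal is [2, 2, 2, 2]. Diagonalising L (or applying a numerical eigensolver to the 4x4 matrix) gives the spectrum above. The single zero eigenvalue shows the graph is connected.

[0, 2, 2, 4]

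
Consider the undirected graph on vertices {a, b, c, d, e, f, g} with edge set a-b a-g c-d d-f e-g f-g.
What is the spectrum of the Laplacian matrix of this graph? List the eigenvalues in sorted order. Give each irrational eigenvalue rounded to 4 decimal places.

With the vertex order [a, b, c, d, e, f, g], the degrees are [2, 1, 1, 2, 1, 2, 3], giving D = diag(2, 1, 1, 2, 1, 2, 3) and L = D - A. Diagonalising L (or applying a numerical eigensolver to the 7x7 matrix) gives the spectrum above. There is one zero in the spectrum, matching the 1 component.

[0, 0.2603, 0.6262, 1.4055, 2.2742, 3.0996, 4.3342]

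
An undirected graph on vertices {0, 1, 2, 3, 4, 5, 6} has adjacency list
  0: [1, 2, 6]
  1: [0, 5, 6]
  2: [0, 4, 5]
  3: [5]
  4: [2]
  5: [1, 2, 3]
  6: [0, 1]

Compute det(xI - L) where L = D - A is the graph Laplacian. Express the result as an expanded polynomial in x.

With the vertex order [0, 1, 2, 3, 4, 5, 6], the degrees are [3, 3, 3, 1, 1, 3, 2], giving D = diag(3, 3, 3, 1, 1, 3, 2) and L = D - A. Computing det(xI - L) by cofactor expansion (or equivalently via sum-over-permutations) gives x^7 - 16x^6 + 99x^5 - 298x^4 + 448x^3 - 308x^2 + 77x. The coefficient of x^6 equals -trace(L) = -16, matching the sum of degrees. There is one zero in the spectrum, matching the 1 component.

x^7 - 16x^6 + 99x^5 - 298x^4 + 448x^3 - 308x^2 + 77x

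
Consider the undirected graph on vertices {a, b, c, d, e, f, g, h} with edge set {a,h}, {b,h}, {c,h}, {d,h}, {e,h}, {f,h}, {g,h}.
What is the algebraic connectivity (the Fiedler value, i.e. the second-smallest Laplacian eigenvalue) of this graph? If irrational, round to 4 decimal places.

Each diagonal entry of L is the vertex degree and each off-diagonal entry is -1 where an edge is present, 0 otherwise; in the order [a, b, c, d, e, f, g, h] the diagonal is [1, 1, 1, 1, 1, 1, 1, 7]. The sorted Laplacian eigenvalues are [0, 1, 1, 1, 1, 1, 1, 8]; the algebraic connectivity is the second entry, 1. The largest eigenvalue, 8, is at most the vertex count 8.

1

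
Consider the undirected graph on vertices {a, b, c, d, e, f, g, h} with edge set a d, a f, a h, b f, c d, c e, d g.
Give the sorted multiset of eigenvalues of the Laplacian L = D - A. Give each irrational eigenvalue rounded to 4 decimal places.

Reading degrees in the order [a, b, c, d, e, f, g, h] gives [3, 1, 2, 3, 1, 2, 1, 1]; set D = diag(3, 1, 2, 3, 1, 2, 1, 1) and form L = D - A. Since every row of L sums to 0, the all-ones vector is in the kernel and 0 is an eigenvalue. The single zero eigenvalue shows the graph is connected.

[0, 0.2509, 0.5858, 0.7287, 2, 2.3349, 3.4142, 4.6855]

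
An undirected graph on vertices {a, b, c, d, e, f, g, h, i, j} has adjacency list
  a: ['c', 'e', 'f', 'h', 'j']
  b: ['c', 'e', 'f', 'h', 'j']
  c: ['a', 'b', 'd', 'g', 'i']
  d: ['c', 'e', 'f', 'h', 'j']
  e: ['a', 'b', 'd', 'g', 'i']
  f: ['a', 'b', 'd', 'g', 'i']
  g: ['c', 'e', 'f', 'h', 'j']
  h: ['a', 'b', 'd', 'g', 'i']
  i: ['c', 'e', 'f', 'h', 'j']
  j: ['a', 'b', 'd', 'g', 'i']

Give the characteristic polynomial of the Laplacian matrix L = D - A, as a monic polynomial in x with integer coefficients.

With the vertex order [a, b, c, d, e, f, g, h, i, j], the degrees are [5, 5, 5, 5, 5, 5, 5, 5, 5, 5], giving D = diag(5, 5, 5, 5, 5, 5, 5, 5, 5, 5) and L = D - A. L has integer entries, so p(x) = det(xI - L) has integer coefficients. Expanding the determinant yields x^10 - 50x^9 + 1100x^8 - 14000x^7 + 113750x^6 - 612500x^5 + 2187500x^4 - 5000000x^3 + 6640625x^2 - 3906250x. The constant term is 0 because L is singular (the all-ones vector lies in its kernel). By the matrix-tree theorem the graph has (1/10) * product of the nonzero eigenvalues = 390625 spanning trees.

x^10 - 50x^9 + 1100x^8 - 14000x^7 + 113750x^6 - 612500x^5 + 2187500x^4 - 5000000x^3 + 6640625x^2 - 3906250x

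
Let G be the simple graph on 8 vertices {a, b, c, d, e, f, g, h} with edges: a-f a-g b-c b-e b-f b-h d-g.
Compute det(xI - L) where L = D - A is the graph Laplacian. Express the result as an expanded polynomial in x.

With the vertex order [a, b, c, d, e, f, g, h], the degrees are [2, 4, 1, 1, 1, 2, 2, 1], giving D = diag(2, 4, 1, 1, 1, 2, 2, 1) and L = D - A. Computing det(xI - L) by cofactor expansion (or equivalently via sum-over-permutations) gives x^8 - 14x^7 + 75x^6 - 198x^5 + 277x^4 - 204x^3 + 71x^2 - 8x. The constant term is 0 because L is singular (the all-ones vector lies in its kernel). The eigenvalues sum to 14, which equals trace(L) = 2|E|.

x^8 - 14x^7 + 75x^6 - 198x^5 + 277x^4 - 204x^3 + 71x^2 - 8x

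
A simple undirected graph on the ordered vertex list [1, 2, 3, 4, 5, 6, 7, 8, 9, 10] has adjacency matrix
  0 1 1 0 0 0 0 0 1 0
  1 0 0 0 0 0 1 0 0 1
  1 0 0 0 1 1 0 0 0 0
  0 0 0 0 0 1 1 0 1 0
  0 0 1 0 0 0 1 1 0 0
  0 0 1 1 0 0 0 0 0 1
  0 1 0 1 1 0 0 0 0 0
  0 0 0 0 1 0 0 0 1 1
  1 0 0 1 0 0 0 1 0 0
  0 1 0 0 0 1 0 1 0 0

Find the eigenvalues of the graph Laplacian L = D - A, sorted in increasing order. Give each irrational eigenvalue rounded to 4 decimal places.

With the vertex order [1, 2, 3, 4, 5, 6, 7, 8, 9, 10], the degrees are [3, 3, 3, 3, 3, 3, 3, 3, 3, 3], giving D = diag(3, 3, 3, 3, 3, 3, 3, 3, 3, 3) and L = D - A. L is symmetric positive semidefinite, so every eigenvalue is real and nonnegative.

[0, 2, 2, 2, 2, 2, 5, 5, 5, 5]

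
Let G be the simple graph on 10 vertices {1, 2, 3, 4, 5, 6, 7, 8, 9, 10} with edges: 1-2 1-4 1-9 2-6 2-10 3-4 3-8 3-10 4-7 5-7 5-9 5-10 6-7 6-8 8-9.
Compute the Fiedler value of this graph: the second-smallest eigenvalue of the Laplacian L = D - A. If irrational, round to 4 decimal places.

Reading degrees in the order [1, 2, 3, 4, 5, 6, 7, 8, 9, 10] gives [3, 3, 3, 3, 3, 3, 3, 3, 3, 3]; set D = diag(3, 3, 3, 3, 3, 3, 3, 3, 3, 3) and form L = D - A. Computing the eigenvalues of L and sorting gives [0, 2, 2, 2, 2, 2, 5, 5, 5, 5]. The Fiedler value lambda_2 = 2 is strictly positive, so the graph is connected. The largest eigenvalue, 5, is at most the vertex count 10.

2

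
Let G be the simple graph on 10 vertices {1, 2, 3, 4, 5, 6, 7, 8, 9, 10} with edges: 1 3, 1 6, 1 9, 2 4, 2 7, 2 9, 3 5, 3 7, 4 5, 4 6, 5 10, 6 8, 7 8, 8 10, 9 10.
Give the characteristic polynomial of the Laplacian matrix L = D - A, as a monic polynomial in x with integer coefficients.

Reading degrees in the order [1, 2, 3, 4, 5, 6, 7, 8, 9, 10] gives [3, 3, 3, 3, 3, 3, 3, 3, 3, 3]; set D = diag(3, 3, 3, 3, 3, 3, 3, 3, 3, 3) and form L = D - A. The eigenvalues of L are [0, 2, 2, 2, 2, 2, 5, 5, 5, 5]; the characteristic polynomial is the product of (x - lambda_i), which multiplies out to x^10 - 30x^9 + 390x^8 - 2880x^7 + 13305x^6 - 39882x^5 + 77640x^4 - 94800x^3 + 66000x^2 - 20000x. The constant term is 0 because L is singular (the all-ones vector lies in its kernel). There is one zero in the spectrum, matching the 1 component. The largest eigenvalue, 5, is at most the vertex count 10.

x^10 - 30x^9 + 390x^8 - 2880x^7 + 13305x^6 - 39882x^5 + 77640x^4 - 94800x^3 + 66000x^2 - 20000x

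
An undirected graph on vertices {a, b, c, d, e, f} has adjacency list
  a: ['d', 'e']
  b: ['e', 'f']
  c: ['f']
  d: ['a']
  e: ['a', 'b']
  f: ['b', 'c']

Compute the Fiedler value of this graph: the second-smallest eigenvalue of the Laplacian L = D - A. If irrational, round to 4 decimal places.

Each diagonal entry of L is the vertex degree and each off-diagonal entry is -1 where an edge is present, 0 otherwise; in the order [a, b, c, d, e, f] the diagonal is [2, 2, 1, 1, 2, 2]. The smallest Laplacian eigenvalue is always 0. The next one, lambda_2 = 0.2679, measures how hard the graph is to disconnect: larger values mean better connectivity.

0.2679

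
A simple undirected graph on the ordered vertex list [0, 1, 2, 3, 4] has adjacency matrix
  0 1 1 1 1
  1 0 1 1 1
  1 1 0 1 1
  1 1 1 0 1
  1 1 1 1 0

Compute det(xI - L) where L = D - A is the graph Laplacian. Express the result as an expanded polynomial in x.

x^5 - 20x^4 + 150x^3 - 500x^2 + 625x

Each diagonal entry of L is the vertex degree and each off-diagonal entry is -1 where an edge is present, 0 otherwise; in the order [0, 1, 2, 3, 4] the diagonal is [4, 4, 4, 4, 4]. L has integer entries, so p(x) = det(xI - L) has integer coefficients. Expanding the determinant yields x^5 - 20x^4 + 150x^3 - 500x^2 + 625x. Since p(0) = det(-L) = 0, x divides p(x). The eigenvalues sum to 20, which equals trace(L) = 2|E|.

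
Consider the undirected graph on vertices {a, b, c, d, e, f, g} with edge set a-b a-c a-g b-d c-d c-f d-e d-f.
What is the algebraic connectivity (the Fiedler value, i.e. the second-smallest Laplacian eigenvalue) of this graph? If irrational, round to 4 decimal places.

Each diagonal entry of L is the vertex degree and each off-diagonal entry is -1 where an edge is present, 0 otherwise; in the order [a, b, c, d, e, f, g] the diagonal is [3, 2, 3, 4, 1, 2, 1]. The smallest Laplacian eigenvalue is always 0. The next one, lambda_2 = 0.5926, measures how hard the graph is to disconnect: larger values mean better connectivity. The largest eigenvalue, 5.3632, is at most the vertex count 7.

0.5926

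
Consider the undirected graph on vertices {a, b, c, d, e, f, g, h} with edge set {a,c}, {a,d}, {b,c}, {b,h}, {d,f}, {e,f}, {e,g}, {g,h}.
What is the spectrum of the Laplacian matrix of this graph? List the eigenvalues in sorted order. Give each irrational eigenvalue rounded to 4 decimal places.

Reading degrees in the order [a, b, c, d, e, f, g, h] gives [2, 2, 2, 2, 2, 2, 2, 2]; set D = diag(2, 2, 2, 2, 2, 2, 2, 2) and form L = D - A. The multiplicity of 0 as a Laplacian eigenvalue equals the number of connected components. The eigenvalues sum to 16, which equals trace(L) = 2|E|. The largest eigenvalue, 4, is at most the vertex count 8.

[0, 0.5858, 0.5858, 2, 2, 3.4142, 3.4142, 4]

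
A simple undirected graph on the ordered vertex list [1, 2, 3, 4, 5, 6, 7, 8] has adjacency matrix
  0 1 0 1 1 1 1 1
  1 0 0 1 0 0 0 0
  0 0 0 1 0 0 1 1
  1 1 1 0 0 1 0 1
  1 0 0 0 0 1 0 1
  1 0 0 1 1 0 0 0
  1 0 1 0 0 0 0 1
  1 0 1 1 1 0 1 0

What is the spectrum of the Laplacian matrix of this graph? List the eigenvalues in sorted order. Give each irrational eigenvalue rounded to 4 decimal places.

With the vertex order [1, 2, 3, 4, 5, 6, 7, 8], the degrees are [6, 2, 3, 5, 3, 3, 3, 5], giving D = diag(6, 2, 3, 5, 3, 3, 3, 5) and L = D - A. Diagonalising L (or applying a numerical eigensolver to the 8x8 matrix) gives the spectrum above. The eigenvalues sum to 30, which equals trace(L) = 2|E|.

[0, 1.7417, 1.9624, 3.4734, 3.8323, 5.1750, 6.6300, 7.1852]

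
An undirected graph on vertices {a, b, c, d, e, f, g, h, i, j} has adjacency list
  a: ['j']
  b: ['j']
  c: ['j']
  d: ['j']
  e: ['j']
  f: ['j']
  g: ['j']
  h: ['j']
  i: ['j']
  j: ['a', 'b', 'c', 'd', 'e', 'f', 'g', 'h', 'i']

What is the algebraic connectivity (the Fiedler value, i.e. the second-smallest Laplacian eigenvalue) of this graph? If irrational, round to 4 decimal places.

1

Each diagonal entry of L is the vertex degree and each off-diagonal entry is -1 where an edge is present, 0 otherwise; in the order [a, b, c, d, e, f, g, h, i, j] the diagonal is [1, 1, 1, 1, 1, 1, 1, 1, 1, 9]. The sorted Laplacian eigenvalues are [0, 1, 1, 1, 1, 1, 1, 1, 1, 10]; the algebraic connectivity is the second entry, 1. There is one zero in the spectrum, matching the 1 component.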